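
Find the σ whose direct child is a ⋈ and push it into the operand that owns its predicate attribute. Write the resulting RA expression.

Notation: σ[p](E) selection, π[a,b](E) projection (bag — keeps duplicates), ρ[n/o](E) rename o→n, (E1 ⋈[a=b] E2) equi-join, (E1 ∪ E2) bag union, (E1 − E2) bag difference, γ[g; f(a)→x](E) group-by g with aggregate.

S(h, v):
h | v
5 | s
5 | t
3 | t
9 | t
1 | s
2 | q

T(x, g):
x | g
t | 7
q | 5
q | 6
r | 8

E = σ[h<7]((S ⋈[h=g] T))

σ filters on h, owned by the left side.
E' = (σ[h<7](S) ⋈[h=g] T)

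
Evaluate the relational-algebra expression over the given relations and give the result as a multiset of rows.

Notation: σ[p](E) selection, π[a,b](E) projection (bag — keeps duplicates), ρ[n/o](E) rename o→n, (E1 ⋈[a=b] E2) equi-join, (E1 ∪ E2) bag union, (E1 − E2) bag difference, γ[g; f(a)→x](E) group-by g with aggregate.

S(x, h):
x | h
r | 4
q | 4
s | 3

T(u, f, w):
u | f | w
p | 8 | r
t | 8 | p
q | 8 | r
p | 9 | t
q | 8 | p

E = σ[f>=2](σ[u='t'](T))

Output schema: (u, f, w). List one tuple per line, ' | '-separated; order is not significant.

Row counts bottom-up:
  T → 5
  σ[u='t'](T) → 1
  σ[f>=2](σ[u='t'](T)) → 1

== RESULT ==
u | f | w
t | 8 | p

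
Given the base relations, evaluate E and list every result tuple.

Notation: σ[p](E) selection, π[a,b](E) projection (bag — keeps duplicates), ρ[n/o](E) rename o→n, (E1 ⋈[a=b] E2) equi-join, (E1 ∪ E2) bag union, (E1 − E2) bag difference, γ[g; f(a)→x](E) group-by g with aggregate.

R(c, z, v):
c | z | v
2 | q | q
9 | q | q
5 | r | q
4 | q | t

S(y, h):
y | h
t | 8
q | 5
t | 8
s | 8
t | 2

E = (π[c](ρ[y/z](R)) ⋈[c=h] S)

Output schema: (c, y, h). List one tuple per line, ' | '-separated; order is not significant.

Subexpression sizes:
  R → 4
  ρ[y/z](R) → 4
  π[c](ρ[y/z](R)) → 4
  S → 5
  (π[c](ρ[y/z](R)) ⋈[c=h] S) → 2

== RESULT ==
c | y | h
2 | t | 2
5 | q | 5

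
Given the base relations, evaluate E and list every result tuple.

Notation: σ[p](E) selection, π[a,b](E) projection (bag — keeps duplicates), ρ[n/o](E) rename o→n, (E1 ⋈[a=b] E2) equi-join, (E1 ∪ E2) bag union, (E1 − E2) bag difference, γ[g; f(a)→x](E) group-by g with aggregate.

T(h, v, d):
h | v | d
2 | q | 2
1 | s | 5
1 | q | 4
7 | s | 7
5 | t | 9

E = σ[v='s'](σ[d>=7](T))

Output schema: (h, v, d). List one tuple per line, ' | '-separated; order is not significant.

Row counts bottom-up:
  T → 5
  σ[d>=7](T) → 2
  σ[v='s'](σ[d>=7](T)) → 1

== RESULT ==
h | v | d
7 | s | 7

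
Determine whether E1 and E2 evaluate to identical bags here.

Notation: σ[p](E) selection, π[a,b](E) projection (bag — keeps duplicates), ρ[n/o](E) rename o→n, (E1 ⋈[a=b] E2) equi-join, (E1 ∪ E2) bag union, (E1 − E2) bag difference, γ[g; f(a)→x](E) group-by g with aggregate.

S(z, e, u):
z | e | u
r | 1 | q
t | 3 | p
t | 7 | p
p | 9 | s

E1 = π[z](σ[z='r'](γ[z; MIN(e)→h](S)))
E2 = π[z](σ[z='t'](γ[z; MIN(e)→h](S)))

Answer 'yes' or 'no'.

E1 subexpression sizes:
  S → 4
  γ[z; MIN(e)→h](S) → 3
  σ[z='r'](γ[z; MIN(e)→h](S)) → 1
  π[z](σ[z='r'](γ[z; MIN(e)→h](S))) → 1
E2 subexpression sizes:
  S → 4
  γ[z; MIN(e)→h](S) → 3
  σ[z='t'](γ[z; MIN(e)→h](S)) → 1
  π[z](σ[z='t'](γ[z; MIN(e)→h](S))) → 1

E1 result:
z
r
E2 result:
z
t
Witness: ('t',) appears 0× in E1 but 1× in E2.

no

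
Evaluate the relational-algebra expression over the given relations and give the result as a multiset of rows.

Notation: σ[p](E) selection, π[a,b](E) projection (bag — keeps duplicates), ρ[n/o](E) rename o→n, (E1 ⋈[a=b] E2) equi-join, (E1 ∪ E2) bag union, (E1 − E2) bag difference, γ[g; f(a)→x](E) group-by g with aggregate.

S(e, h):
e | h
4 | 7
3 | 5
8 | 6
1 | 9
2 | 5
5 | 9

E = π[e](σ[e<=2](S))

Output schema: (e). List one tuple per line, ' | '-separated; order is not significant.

Stepwise |·|:
  S → 6
  σ[e<=2](S) → 2
  π[e](σ[e<=2](S)) → 2

== RESULT ==
e
1
2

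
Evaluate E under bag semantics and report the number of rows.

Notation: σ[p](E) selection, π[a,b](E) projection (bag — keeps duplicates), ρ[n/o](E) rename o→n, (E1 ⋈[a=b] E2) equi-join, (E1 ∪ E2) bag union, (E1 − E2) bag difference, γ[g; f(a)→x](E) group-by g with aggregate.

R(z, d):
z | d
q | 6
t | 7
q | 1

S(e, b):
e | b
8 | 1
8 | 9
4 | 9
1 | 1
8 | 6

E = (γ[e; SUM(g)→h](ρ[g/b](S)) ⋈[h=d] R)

Stepwise |·|:
  S → 5
  ρ[g/b](S) → 5
  γ[e; SUM(g)→h](ρ[g/b](S)) → 3
  R → 3
  (γ[e; SUM(g)→h](ρ[g/b](S)) ⋈[h=d] R) → 1

|E| = 1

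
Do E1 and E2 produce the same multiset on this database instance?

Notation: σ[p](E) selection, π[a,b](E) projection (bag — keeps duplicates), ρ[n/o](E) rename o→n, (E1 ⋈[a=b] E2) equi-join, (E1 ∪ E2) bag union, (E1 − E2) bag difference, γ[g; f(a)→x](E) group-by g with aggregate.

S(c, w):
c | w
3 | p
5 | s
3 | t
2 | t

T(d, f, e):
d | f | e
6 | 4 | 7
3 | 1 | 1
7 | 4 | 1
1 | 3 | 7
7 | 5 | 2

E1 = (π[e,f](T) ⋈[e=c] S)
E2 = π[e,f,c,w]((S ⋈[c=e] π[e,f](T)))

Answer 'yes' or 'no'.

E1 per-node cardinality:
  T → 5
  π[e,f](T) → 5
  S → 4
  (π[e,f](T) ⋈[e=c] S) → 1
E2 per-node cardinality:
  S → 4
  T → 5
  π[e,f](T) → 5
  (S ⋈[c=e] π[e,f](T)) → 1
  π[e,f,c,w]((S ⋈[c=e] π[e,f](T))) → 1

E1 and E2 produce the same multiset:
e | f | c | w
2 | 5 | 2 | t

yes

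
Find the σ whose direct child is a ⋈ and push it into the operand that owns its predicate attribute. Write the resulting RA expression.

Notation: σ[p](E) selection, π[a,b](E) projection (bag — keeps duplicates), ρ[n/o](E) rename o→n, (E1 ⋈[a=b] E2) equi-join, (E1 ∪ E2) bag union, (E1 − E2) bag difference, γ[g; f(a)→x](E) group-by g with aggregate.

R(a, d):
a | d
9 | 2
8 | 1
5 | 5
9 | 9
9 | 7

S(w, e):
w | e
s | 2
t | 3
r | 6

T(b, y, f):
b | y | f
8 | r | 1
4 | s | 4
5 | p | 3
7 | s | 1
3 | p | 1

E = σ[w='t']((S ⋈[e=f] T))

σ filters on w, owned by the left side.
E' = (σ[w='t'](S) ⋈[e=f] T)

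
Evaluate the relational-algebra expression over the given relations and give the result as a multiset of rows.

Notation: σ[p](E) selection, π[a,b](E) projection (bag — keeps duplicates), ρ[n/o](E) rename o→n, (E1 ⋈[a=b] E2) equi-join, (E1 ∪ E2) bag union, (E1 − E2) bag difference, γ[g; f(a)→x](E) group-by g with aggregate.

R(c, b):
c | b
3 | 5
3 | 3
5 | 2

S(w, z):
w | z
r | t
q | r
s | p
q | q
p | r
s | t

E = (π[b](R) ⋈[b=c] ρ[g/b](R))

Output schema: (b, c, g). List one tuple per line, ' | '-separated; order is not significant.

Subexpression sizes:
  R → 3
  π[b](R) → 3
  R → 3
  ρ[g/b](R) → 3
  (π[b](R) ⋈[b=c] ρ[g/b](R)) → 3

== RESULT ==
b | c | g
3 | 3 | 3
3 | 3 | 5
5 | 5 | 2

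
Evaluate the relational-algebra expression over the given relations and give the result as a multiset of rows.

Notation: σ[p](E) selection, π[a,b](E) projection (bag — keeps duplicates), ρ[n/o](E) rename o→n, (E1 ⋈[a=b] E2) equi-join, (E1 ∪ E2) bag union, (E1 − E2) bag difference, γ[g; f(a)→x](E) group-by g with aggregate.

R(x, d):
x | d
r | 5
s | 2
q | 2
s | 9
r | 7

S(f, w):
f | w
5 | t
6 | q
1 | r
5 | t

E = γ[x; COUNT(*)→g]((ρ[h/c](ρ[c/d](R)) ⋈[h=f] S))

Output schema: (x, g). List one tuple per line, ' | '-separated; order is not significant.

Per-node cardinality:
  R → 5
  ρ[c/d](R) → 5
  ρ[h/c](ρ[c/d](R)) → 5
  S → 4
  (ρ[h/c](ρ[c/d](R)) ⋈[h=f] S) → 2
  γ[x; COUNT(*)→g]((ρ[h/c](ρ[c/d](R)) ⋈[h=f] S)) → 1

== RESULT ==
x | g
r | 2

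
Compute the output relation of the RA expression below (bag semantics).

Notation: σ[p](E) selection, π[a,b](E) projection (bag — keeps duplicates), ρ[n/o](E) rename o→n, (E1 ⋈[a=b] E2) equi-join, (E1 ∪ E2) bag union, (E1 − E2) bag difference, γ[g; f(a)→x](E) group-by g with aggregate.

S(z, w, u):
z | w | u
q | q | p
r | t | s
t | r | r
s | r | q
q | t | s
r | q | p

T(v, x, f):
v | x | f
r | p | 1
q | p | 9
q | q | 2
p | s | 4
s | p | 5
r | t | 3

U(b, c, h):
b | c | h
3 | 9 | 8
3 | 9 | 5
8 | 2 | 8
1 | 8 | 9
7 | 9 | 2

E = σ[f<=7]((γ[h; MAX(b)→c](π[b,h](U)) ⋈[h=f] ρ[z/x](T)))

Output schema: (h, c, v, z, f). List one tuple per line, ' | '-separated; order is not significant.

Per-node cardinality:
  U → 5
  π[b,h](U) → 5
  γ[h; MAX(b)→c](π[b,h](U)) → 4
  T → 6
  ρ[z/x](T) → 6
  (γ[h; MAX(b)→c](π[b,h](U)) ⋈[h=f] ρ[z/x](T)) → 3
  σ[f<=7]((γ[h; MAX(b)→c](π[b,h](U)) ⋈[h=f] ρ[z/x](T))) → 2

== RESULT ==
h | c | v | z | f
2 | 7 | q | q | 2
5 | 3 | s | p | 5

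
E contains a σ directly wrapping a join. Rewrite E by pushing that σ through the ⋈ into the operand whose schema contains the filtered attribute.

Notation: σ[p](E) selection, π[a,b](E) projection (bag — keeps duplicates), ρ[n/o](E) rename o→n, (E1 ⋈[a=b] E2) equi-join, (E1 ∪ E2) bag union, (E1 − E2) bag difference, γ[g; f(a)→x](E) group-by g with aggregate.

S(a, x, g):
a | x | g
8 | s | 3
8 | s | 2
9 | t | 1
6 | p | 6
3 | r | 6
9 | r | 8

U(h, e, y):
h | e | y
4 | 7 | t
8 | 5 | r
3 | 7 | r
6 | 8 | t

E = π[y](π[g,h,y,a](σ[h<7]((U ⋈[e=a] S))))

σ filters on h, owned by the left side.
E' = π[y](π[g,h,y,a]((σ[h<7](U) ⋈[e=a] S)))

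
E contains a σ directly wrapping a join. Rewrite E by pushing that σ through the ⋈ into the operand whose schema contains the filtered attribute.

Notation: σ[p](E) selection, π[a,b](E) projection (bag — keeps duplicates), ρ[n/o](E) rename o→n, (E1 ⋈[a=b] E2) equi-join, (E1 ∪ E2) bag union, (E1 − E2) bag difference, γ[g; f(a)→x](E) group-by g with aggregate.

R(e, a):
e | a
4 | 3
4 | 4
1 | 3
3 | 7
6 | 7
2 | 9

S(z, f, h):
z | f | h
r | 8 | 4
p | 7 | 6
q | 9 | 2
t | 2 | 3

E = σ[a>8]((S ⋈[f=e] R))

σ filters on a, owned by the right side.
E' = (S ⋈[f=e] σ[a>8](R))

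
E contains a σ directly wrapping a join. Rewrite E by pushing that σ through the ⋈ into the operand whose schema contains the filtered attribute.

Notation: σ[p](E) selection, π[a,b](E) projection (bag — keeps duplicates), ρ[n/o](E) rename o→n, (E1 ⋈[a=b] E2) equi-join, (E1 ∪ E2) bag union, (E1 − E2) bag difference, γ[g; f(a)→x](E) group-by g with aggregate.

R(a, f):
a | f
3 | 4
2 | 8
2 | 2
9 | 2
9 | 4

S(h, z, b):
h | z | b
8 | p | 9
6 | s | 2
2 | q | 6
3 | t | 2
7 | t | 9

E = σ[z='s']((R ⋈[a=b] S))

σ filters on z, owned by the right side.
E' = (R ⋈[a=b] σ[z='s'](S))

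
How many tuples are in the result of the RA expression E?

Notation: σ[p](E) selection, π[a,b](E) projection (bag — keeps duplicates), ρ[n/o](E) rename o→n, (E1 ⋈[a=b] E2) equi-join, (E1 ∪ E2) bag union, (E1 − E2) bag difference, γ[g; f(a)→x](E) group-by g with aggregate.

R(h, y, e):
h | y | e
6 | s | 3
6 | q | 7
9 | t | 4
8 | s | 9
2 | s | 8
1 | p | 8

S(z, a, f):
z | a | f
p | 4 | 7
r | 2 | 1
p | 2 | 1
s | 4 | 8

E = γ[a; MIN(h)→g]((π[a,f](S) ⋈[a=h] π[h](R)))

Subexpression sizes:
  S → 4
  π[a,f](S) → 4
  R → 6
  π[h](R) → 6
  (π[a,f](S) ⋈[a=h] π[h](R)) → 2
  γ[a; MIN(h)→g]((π[a,f](S) ⋈[a=h] π[h](R))) → 1

|E| = 1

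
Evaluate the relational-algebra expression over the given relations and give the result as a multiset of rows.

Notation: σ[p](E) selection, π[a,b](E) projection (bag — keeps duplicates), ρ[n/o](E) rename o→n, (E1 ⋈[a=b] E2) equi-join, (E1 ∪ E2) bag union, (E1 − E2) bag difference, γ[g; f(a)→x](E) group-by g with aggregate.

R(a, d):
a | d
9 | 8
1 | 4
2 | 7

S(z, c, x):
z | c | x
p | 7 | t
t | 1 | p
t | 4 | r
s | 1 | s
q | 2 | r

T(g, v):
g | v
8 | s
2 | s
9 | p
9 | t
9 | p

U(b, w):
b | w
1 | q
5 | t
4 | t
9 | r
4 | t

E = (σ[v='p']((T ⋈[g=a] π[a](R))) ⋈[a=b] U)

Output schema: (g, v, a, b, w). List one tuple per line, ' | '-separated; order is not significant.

Row counts bottom-up:
  T → 5
  R → 3
  π[a](R) → 3
  (T ⋈[g=a] π[a](R)) → 4
  σ[v='p']((T ⋈[g=a] π[a](R))) → 2
  U → 5
  (σ[v='p']((T ⋈[g=a] π[a](R))) ⋈[a=b] U) → 2

== RESULT ==
g | v | a | b | w
9 | p | 9 | 9 | r
9 | p | 9 | 9 | r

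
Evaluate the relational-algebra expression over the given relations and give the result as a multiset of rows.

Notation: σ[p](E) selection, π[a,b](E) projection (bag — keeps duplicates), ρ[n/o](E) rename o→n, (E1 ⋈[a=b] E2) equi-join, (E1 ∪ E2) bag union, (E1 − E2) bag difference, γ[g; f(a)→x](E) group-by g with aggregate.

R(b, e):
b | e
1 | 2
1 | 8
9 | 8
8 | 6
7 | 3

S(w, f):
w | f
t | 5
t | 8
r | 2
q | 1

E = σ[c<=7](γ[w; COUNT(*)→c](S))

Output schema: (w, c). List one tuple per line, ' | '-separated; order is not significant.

Row counts bottom-up:
  S → 4
  γ[w; COUNT(*)→c](S) → 3
  σ[c<=7](γ[w; COUNT(*)→c](S)) → 3

== RESULT ==
w | c
q | 1
r | 1
t | 2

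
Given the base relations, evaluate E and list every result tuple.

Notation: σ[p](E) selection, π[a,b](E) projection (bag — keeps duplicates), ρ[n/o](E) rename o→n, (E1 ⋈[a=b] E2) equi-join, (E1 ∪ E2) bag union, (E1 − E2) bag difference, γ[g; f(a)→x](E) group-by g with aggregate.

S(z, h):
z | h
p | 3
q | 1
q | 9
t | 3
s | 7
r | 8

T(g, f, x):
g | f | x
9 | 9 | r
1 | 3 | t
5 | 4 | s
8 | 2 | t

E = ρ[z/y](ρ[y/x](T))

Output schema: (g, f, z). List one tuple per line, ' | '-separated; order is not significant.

Subexpression sizes:
  T → 4
  ρ[y/x](T) → 4
  ρ[z/y](ρ[y/x](T)) → 4

== RESULT ==
g | f | z
1 | 3 | t
5 | 4 | s
8 | 2 | t
9 | 9 | r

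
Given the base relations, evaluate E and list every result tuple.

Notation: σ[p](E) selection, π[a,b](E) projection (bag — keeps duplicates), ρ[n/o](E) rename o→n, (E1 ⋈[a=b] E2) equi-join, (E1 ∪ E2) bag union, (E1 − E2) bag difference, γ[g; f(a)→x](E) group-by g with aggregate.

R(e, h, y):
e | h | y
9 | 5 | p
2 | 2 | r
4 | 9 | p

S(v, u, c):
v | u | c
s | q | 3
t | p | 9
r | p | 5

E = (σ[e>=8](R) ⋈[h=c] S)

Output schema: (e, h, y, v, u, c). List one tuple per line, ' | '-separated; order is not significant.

Stepwise |·|:
  R → 3
  σ[e>=8](R) → 1
  S → 3
  (σ[e>=8](R) ⋈[h=c] S) → 1

== RESULT ==
e | h | y | v | u | c
9 | 5 | p | r | p | 5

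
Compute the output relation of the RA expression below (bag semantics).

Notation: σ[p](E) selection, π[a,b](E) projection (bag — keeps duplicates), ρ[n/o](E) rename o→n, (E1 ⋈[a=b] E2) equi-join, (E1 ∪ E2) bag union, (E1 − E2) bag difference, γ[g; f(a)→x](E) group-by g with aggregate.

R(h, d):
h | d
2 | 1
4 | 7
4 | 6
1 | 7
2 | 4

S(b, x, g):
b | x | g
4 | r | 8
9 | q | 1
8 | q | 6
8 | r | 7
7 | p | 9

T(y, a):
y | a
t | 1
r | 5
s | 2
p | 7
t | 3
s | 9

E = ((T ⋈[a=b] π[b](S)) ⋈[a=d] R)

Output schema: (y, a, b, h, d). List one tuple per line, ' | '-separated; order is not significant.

Subexpression sizes:
  T → 6
  S → 5
  π[b](S) → 5
  (T ⋈[a=b] π[b](S)) → 2
  R → 5
  ((T ⋈[a=b] π[b](S)) ⋈[a=d] R) → 2

== RESULT ==
y | a | b | h | d
p | 7 | 7 | 1 | 7
p | 7 | 7 | 4 | 7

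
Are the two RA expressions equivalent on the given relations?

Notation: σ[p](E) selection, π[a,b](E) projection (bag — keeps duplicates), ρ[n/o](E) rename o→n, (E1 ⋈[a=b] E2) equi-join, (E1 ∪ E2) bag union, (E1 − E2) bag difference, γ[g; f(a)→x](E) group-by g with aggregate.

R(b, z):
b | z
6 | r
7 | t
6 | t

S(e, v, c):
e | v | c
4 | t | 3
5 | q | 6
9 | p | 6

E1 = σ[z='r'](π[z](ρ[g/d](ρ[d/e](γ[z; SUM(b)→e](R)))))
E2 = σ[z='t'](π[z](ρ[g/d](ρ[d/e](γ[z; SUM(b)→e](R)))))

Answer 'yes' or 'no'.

E1 stepwise |·|:
  R → 3
  γ[z; SUM(b)→e](R) → 2
  ρ[d/e](γ[z; SUM(b)→e](R)) → 2
  ρ[g/d](ρ[d/e](γ[z; SUM(b)→e](R))) → 2
  π[z](ρ[g/d](ρ[d/e](γ[z; SUM(b)→e](R)))) → 2
  σ[z='r'](π[z](ρ[g/d](ρ[d/e](γ[z; SUM(b)→e](R))))) → 1
E2 stepwise |·|:
  R → 3
  γ[z; SUM(b)→e](R) → 2
  ρ[d/e](γ[z; SUM(b)→e](R)) → 2
  ρ[g/d](ρ[d/e](γ[z; SUM(b)→e](R))) → 2
  π[z](ρ[g/d](ρ[d/e](γ[z; SUM(b)→e](R)))) → 2
  σ[z='t'](π[z](ρ[g/d](ρ[d/e](γ[z; SUM(b)→e](R))))) → 1

E1 result:
z
r
E2 result:
z
t
Witness: ('t',) appears 0× in E1 but 1× in E2.

no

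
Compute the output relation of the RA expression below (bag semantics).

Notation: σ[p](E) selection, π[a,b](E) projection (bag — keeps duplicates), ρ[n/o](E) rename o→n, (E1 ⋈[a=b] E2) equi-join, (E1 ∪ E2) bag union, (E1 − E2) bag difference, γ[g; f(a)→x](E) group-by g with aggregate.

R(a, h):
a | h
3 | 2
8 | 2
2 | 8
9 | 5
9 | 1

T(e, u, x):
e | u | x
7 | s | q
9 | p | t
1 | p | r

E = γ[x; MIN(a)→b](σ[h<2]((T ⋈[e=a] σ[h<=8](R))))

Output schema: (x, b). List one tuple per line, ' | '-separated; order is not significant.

Per-node cardinality:
  T → 3
  R → 5
  σ[h<=8](R) → 5
  (T ⋈[e=a] σ[h<=8](R)) → 2
  σ[h<2]((T ⋈[e=a] σ[h<=8](R))) → 1
  γ[x; MIN(a)→b](σ[h<2]((T ⋈[e=a] σ[h<=8](R)))) → 1

== RESULT ==
x | b
t | 9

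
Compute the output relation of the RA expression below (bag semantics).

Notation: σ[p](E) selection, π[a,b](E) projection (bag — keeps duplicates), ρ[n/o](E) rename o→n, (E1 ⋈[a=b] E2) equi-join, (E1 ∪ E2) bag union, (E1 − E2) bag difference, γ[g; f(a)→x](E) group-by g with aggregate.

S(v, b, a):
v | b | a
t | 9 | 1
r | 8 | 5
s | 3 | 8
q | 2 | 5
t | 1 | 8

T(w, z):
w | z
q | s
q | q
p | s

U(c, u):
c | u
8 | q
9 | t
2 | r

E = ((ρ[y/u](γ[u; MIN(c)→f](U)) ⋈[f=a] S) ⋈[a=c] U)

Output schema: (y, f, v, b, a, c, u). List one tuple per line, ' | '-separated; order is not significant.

Per-node cardinality:
  U → 3
  γ[u; MIN(c)→f](U) → 3
  ρ[y/u](γ[u; MIN(c)→f](U)) → 3
  S → 5
  (ρ[y/u](γ[u; MIN(c)→f](U)) ⋈[f=a] S) → 2
  U → 3
  ((ρ[y/u](γ[u; MIN(c)→f](U)) ⋈[f=a] S) ⋈[a=c] U) → 2

== RESULT ==
y | f | v | b | a | c | u
q | 8 | s | 3 | 8 | 8 | q
q | 8 | t | 1 | 8 | 8 | q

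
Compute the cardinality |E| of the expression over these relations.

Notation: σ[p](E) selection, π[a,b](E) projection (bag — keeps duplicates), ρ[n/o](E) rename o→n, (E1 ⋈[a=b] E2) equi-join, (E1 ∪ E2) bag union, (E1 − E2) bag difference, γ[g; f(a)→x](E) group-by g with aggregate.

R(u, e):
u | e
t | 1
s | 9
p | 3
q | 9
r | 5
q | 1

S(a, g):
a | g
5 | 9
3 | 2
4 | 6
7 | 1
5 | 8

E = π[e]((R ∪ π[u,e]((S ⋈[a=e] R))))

Subexpression sizes:
  R → 6
  S → 5
  R → 6
  (S ⋈[a=e] R) → 3
  π[u,e]((S ⋈[a=e] R)) → 3
  (R ∪ π[u,e]((S ⋈[a=e] R))) → 9
  π[e]((R ∪ π[u,e]((S ⋈[a=e] R)))) → 9

|E| = 9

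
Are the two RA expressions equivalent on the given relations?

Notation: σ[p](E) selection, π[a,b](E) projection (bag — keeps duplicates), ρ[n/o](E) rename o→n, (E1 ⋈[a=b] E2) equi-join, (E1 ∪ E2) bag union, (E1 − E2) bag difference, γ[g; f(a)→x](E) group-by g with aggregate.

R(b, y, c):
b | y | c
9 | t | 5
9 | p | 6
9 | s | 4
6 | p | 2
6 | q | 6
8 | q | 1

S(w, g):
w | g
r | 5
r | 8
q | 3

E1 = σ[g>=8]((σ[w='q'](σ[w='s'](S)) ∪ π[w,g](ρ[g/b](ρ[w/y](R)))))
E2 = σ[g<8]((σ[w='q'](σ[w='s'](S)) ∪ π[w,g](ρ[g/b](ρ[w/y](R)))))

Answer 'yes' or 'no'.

E1 per-node cardinality:
  S → 3
  σ[w='s'](S) → 0
  σ[w='q'](σ[w='s'](S)) → 0
  R → 6
  ρ[w/y](R) → 6
  ρ[g/b](ρ[w/y](R)) → 6
  π[w,g](ρ[g/b](ρ[w/y](R))) → 6
  (σ[w='q'](σ[w='s'](S)) ∪ π[w,g](ρ[g/b](ρ[w/y](R)))) → 6
  σ[g>=8]((σ[w='q'](σ[w='s'](S)) ∪ π[w,g](ρ[g/b](ρ[w/y](R))))) → 4
E2 per-node cardinality:
  S → 3
  σ[w='s'](S) → 0
  σ[w='q'](σ[w='s'](S)) → 0
  R → 6
  ρ[w/y](R) → 6
  ρ[g/b](ρ[w/y](R)) → 6
  π[w,g](ρ[g/b](ρ[w/y](R))) → 6
  (σ[w='q'](σ[w='s'](S)) ∪ π[w,g](ρ[g/b](ρ[w/y](R)))) → 6
  σ[g<8]((σ[w='q'](σ[w='s'](S)) ∪ π[w,g](ρ[g/b](ρ[w/y](R))))) → 2

E1 result:
w | g
p | 9
q | 8
s | 9
t | 9
E2 result:
w | g
p | 6
q | 6
Witness: ('s', 9) appears 1× in E1 but 0× in E2.

no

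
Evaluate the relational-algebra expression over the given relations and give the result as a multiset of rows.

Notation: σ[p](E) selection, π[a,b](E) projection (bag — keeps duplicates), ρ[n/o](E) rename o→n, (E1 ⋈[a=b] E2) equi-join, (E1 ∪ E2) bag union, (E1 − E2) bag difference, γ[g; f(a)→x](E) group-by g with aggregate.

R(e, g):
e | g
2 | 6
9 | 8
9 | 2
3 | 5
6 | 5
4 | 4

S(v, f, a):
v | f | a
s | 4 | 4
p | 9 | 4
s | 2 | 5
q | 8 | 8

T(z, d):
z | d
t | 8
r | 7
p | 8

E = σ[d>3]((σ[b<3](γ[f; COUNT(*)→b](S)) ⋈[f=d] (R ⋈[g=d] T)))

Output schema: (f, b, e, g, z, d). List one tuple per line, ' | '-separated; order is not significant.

Stepwise |·|:
  S → 4
  γ[f; COUNT(*)→b](S) → 4
  σ[b<3](γ[f; COUNT(*)→b](S)) → 4
  R → 6
  T → 3
  (R ⋈[g=d] T) → 2
  (σ[b<3](γ[f; COUNT(*)→b](S)) ⋈[f=d] (R ⋈[g=d] T)) → 2
  σ[d>3]((σ[b<3](γ[f; COUNT(*)→b](S)) ⋈[f=d] (R ⋈[g=d] T))) → 2

== RESULT ==
f | b | e | g | z | d
8 | 1 | 9 | 8 | p | 8
8 | 1 | 9 | 8 | t | 8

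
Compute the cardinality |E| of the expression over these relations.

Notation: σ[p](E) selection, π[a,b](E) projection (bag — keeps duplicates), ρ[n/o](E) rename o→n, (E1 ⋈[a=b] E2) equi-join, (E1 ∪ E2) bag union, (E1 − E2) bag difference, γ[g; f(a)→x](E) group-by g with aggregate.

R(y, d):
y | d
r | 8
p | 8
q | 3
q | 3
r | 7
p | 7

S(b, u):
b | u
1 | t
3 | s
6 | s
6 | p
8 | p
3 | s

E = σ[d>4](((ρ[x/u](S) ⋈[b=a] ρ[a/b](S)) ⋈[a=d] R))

Row counts bottom-up:
  S → 6
  ρ[x/u](S) → 6
  S → 6
  ρ[a/b](S) → 6
  (ρ[x/u](S) ⋈[b=a] ρ[a/b](S)) → 10
  R → 6
  ((ρ[x/u](S) ⋈[b=a] ρ[a/b](S)) ⋈[a=d] R) → 10
  σ[d>4](((ρ[x/u](S) ⋈[b=a] ρ[a/b](S)) ⋈[a=d] R)) → 2

|E| = 2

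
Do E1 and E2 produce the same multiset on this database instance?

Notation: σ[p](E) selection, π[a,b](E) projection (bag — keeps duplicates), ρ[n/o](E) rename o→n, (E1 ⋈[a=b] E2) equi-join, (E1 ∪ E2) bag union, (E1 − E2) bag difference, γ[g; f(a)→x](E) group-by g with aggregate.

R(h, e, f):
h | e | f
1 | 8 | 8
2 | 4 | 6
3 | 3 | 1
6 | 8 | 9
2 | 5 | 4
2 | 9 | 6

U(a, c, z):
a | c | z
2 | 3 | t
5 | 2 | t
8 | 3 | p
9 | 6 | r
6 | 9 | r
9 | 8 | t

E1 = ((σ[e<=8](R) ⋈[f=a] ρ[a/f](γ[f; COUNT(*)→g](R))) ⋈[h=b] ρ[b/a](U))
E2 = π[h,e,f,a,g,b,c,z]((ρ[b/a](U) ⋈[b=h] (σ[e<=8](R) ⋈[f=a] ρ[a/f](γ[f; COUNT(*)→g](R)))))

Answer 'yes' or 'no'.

E1 row counts bottom-up:
  R → 6
  σ[e<=8](R) → 5
  R → 6
  γ[f; COUNT(*)→g](R) → 5
  ρ[a/f](γ[f; COUNT(*)→g](R)) → 5
  (σ[e<=8](R) ⋈[f=a] ρ[a/f](γ[f; COUNT(*)→g](R))) → 5
  U → 6
  ρ[b/a](U) → 6
  ((σ[e<=8](R) ⋈[f=a] ρ[a/f](γ[f; COUNT(*)→g](R))) ⋈[h=b] ρ[b/a](U)) → 3
E2 row counts bottom-up:
  U → 6
  ρ[b/a](U) → 6
  R → 6
  σ[e<=8](R) → 5
  R → 6
  γ[f; COUNT(*)→g](R) → 5
  ρ[a/f](γ[f; COUNT(*)→g](R)) → 5
  (σ[e<=8](R) ⋈[f=a] ρ[a/f](γ[f; COUNT(*)→g](R))) → 5
  (ρ[b/a](U) ⋈[b=h] (σ[e<=8](R) ⋈[f=a] ρ[a/f](γ[f; COUNT(*)→g](R)))) → 3
  π[h,e,f,a,g,b,c,z]((ρ[b/a](U) ⋈[b=h] (σ[e<=8](R) ⋈[f=a] ρ[a/f](γ[f; COUNT(*)→g](R))))) → 3

E1 and E2 produce the same multiset:
h | e | f | a | g | b | c | z
2 | 4 | 6 | 6 | 2 | 2 | 3 | t
2 | 5 | 4 | 4 | 1 | 2 | 3 | t
6 | 8 | 9 | 9 | 1 | 6 | 9 | r

yes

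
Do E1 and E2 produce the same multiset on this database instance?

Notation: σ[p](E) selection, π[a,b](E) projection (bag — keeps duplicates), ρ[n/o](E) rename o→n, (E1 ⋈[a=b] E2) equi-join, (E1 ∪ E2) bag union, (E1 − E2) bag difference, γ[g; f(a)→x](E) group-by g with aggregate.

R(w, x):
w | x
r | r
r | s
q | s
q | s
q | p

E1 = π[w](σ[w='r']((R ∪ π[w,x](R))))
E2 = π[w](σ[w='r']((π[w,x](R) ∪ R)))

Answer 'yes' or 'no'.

E1 stepwise |·|:
  R → 5
  R → 5
  π[w,x](R) → 5
  (R ∪ π[w,x](R)) → 10
  σ[w='r']((R ∪ π[w,x](R))) → 4
  π[w](σ[w='r']((R ∪ π[w,x](R)))) → 4
E2 stepwise |·|:
  R → 5
  π[w,x](R) → 5
  R → 5
  (π[w,x](R) ∪ R) → 10
  σ[w='r']((π[w,x](R) ∪ R)) → 4
  π[w](σ[w='r']((π[w,x](R) ∪ R))) → 4

E1 and E2 produce the same multiset:
w
r
r
r
r

yes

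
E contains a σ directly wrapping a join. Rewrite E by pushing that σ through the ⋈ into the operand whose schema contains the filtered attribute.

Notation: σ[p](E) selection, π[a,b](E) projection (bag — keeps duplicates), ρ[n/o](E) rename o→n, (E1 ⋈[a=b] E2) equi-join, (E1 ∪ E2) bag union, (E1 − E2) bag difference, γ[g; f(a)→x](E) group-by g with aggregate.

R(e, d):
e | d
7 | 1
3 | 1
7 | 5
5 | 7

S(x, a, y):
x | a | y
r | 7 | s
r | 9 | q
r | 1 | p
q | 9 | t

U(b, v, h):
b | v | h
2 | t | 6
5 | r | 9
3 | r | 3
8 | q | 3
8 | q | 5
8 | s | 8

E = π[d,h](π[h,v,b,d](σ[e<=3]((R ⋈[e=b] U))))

σ filters on e, owned by the left side.
E' = π[d,h](π[h,v,b,d]((σ[e<=3](R) ⋈[e=b] U)))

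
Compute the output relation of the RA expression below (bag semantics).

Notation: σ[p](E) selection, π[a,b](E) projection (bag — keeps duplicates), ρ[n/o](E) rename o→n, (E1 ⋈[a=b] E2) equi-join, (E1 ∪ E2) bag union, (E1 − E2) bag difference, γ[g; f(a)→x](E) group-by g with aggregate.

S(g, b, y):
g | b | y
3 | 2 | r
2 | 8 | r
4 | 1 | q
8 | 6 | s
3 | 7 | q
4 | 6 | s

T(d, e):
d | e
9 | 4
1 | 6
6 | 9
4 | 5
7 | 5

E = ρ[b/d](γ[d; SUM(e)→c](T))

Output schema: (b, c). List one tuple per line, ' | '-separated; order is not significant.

Stepwise |·|:
  T → 5
  γ[d; SUM(e)→c](T) → 5
  ρ[b/d](γ[d; SUM(e)→c](T)) → 5

== RESULT ==
b | c
1 | 6
4 | 5
6 | 9
7 | 5
9 | 4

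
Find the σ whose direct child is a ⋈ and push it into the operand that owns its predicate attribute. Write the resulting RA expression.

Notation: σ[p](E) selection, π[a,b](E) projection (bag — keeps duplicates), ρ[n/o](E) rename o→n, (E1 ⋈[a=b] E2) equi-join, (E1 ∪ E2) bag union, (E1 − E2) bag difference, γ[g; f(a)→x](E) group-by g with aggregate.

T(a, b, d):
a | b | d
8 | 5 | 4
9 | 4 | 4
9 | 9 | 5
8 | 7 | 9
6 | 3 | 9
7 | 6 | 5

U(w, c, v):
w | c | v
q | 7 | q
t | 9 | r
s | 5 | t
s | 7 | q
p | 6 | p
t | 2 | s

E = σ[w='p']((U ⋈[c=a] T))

σ filters on w, owned by the left side.
E' = (σ[w='p'](U) ⋈[c=a] T)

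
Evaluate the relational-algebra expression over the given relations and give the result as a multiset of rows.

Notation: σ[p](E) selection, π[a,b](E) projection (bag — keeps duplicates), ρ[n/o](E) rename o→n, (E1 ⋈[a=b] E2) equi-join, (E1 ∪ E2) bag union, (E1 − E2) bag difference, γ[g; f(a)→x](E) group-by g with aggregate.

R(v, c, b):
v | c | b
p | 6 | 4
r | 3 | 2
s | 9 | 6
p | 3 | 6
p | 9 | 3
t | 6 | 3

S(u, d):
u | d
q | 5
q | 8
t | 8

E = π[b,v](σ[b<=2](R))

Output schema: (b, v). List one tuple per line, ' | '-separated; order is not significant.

Row counts bottom-up:
  R → 6
  σ[b<=2](R) → 1
  π[b,v](σ[b<=2](R)) → 1

== RESULT ==
b | v
2 | r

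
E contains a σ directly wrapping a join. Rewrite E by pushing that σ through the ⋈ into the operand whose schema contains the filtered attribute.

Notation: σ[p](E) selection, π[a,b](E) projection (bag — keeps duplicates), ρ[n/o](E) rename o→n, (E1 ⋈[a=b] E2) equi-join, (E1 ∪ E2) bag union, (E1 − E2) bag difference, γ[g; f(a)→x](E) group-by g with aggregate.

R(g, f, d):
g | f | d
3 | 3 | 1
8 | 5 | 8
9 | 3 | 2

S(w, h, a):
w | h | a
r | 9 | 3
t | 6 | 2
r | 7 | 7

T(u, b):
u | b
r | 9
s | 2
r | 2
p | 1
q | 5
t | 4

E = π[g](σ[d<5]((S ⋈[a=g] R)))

σ filters on d, owned by the right side.
E' = π[g]((S ⋈[a=g] σ[d<5](R)))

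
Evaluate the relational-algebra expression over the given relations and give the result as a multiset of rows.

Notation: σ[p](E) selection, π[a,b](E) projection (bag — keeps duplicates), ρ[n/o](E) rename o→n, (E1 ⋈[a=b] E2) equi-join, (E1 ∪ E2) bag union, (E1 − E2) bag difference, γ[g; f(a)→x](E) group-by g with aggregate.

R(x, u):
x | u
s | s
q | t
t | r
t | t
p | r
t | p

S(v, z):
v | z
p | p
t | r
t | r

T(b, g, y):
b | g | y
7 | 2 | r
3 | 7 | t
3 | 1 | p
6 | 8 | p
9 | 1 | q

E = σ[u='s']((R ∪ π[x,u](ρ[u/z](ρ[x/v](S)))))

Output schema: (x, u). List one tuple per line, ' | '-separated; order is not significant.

Subexpression sizes:
  R → 6
  S → 3
  ρ[x/v](S) → 3
  ρ[u/z](ρ[x/v](S)) → 3
  π[x,u](ρ[u/z](ρ[x/v](S))) → 3
  (R ∪ π[x,u](ρ[u/z](ρ[x/v](S)))) → 9
  σ[u='s']((R ∪ π[x,u](ρ[u/z](ρ[x/v](S))))) → 1

== RESULT ==
x | u
s | s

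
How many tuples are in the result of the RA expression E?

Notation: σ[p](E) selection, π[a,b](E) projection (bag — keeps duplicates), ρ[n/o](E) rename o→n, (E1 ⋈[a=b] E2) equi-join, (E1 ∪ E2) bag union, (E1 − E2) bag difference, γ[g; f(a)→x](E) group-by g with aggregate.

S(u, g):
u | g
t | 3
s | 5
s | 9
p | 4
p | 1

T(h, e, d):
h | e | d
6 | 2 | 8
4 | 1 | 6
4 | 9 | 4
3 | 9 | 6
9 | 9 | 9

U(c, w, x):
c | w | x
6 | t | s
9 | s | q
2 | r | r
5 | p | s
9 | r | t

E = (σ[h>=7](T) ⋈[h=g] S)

Subexpression sizes:
  T → 5
  σ[h>=7](T) → 1
  S → 5
  (σ[h>=7](T) ⋈[h=g] S) → 1

|E| = 1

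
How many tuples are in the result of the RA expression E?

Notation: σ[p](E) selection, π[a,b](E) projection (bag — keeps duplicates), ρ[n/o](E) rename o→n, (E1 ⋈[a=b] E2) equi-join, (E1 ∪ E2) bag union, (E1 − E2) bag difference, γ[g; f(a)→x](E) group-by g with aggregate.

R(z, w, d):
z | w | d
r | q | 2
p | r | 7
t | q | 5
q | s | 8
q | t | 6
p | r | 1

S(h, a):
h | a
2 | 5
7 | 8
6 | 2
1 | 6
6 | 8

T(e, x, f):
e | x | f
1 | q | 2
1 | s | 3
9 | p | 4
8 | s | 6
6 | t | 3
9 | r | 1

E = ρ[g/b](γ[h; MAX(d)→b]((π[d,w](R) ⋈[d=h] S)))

Stepwise |·|:
  R → 6
  π[d,w](R) → 6
  S → 5
  (π[d,w](R) ⋈[d=h] S) → 5
  γ[h; MAX(d)→b]((π[d,w](R) ⋈[d=h] S)) → 4
  ρ[g/b](γ[h; MAX(d)→b]((π[d,w](R) ⋈[d=h] S))) → 4

|E| = 4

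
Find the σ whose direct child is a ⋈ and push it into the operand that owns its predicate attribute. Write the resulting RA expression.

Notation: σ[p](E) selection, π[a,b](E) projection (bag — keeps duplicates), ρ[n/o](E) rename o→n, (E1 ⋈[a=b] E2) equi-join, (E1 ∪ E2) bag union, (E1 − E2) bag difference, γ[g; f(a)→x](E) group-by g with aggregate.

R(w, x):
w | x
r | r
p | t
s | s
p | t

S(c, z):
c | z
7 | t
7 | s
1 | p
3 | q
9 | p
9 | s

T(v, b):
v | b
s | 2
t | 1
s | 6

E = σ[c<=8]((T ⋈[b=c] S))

σ filters on c, owned by the right side.
E' = (T ⋈[b=c] σ[c<=8](S))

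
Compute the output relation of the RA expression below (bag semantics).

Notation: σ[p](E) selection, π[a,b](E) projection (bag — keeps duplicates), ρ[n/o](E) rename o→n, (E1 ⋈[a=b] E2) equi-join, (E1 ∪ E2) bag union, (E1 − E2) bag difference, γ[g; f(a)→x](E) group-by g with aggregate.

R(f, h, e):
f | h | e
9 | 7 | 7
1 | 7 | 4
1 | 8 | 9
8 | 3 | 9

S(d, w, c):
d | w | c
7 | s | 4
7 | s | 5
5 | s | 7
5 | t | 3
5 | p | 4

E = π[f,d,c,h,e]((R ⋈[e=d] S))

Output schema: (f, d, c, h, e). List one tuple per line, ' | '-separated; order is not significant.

Subexpression sizes:
  R → 4
  S → 5
  (R ⋈[e=d] S) → 2
  π[f,d,c,h,e]((R ⋈[e=d] S)) → 2

== RESULT ==
f | d | c | h | e
9 | 7 | 4 | 7 | 7
9 | 7 | 5 | 7 | 7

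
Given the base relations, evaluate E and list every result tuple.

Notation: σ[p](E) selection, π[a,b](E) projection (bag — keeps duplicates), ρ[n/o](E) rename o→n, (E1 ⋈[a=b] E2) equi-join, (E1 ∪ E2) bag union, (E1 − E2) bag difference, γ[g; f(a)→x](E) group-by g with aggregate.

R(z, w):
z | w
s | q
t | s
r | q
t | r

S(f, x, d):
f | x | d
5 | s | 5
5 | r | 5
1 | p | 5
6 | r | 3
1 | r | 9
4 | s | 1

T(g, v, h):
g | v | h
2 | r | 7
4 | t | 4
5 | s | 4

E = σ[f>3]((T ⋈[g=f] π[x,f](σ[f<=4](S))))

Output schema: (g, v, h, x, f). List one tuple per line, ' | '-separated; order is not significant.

Stepwise |·|:
  T → 3
  S → 6
  σ[f<=4](S) → 3
  π[x,f](σ[f<=4](S)) → 3
  (T ⋈[g=f] π[x,f](σ[f<=4](S))) → 1
  σ[f>3]((T ⋈[g=f] π[x,f](σ[f<=4](S)))) → 1

== RESULT ==
g | v | h | x | f
4 | t | 4 | s | 4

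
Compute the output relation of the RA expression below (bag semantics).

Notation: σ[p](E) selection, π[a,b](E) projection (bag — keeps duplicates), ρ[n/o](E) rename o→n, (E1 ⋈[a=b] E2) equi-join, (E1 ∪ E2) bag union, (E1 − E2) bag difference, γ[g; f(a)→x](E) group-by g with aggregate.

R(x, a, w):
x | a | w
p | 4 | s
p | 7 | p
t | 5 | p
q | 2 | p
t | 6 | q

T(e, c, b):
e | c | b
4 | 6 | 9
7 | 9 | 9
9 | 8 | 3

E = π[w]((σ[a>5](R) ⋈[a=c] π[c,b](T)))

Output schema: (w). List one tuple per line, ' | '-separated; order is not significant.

Stepwise |·|:
  R → 5
  σ[a>5](R) → 2
  T → 3
  π[c,b](T) → 3
  (σ[a>5](R) ⋈[a=c] π[c,b](T)) → 1
  π[w]((σ[a>5](R) ⋈[a=c] π[c,b](T))) → 1

== RESULT ==
w
q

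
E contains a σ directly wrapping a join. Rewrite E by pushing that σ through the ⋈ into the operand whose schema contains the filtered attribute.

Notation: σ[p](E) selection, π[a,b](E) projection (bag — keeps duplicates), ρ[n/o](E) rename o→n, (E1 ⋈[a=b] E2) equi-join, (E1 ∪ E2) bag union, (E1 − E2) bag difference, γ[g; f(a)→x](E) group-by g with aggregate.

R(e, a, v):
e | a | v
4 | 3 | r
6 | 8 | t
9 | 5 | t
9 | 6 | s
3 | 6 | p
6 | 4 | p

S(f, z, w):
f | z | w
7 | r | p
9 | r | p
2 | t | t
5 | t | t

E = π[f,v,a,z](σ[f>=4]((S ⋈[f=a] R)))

σ filters on f, owned by the left side.
E' = π[f,v,a,z]((σ[f>=4](S) ⋈[f=a] R))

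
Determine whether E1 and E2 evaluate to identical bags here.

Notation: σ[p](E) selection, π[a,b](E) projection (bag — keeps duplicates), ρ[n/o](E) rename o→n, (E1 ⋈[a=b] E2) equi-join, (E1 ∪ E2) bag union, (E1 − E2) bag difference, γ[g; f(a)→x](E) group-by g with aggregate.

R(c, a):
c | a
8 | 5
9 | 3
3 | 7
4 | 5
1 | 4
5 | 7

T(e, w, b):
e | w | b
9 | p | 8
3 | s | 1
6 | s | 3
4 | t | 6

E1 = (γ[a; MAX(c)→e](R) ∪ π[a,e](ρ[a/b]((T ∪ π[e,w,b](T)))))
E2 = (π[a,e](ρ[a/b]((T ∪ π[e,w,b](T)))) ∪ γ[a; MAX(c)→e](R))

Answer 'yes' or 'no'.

E1 row counts bottom-up:
  R → 6
  γ[a; MAX(c)→e](R) → 4
  T → 4
  T → 4
  π[e,w,b](T) → 4
  (T ∪ π[e,w,b](T)) → 8
  ρ[a/b]((T ∪ π[e,w,b](T))) → 8
  π[a,e](ρ[a/b]((T ∪ π[e,w,b](T)))) → 8
  (γ[a; MAX(c)→e](R) ∪ π[a,e](ρ[a/b]((T ∪ π[e,w,b](T))))) → 12
E2 row counts bottom-up:
  T → 4
  T → 4
  π[e,w,b](T) → 4
  (T ∪ π[e,w,b](T)) → 8
  ρ[a/b]((T ∪ π[e,w,b](T))) → 8
  π[a,e](ρ[a/b]((T ∪ π[e,w,b](T)))) → 8
  R → 6
  γ[a; MAX(c)→e](R) → 4
  (π[a,e](ρ[a/b]((T ∪ π[e,w,b](T)))) ∪ γ[a; MAX(c)→e](R)) → 12

E1 and E2 produce the same multiset:
a | e
1 | 3
1 | 3
3 | 6
3 | 6
3 | 9
4 | 1
5 | 8
6 | 4
6 | 4
7 | 5
8 | 9
8 | 9

yes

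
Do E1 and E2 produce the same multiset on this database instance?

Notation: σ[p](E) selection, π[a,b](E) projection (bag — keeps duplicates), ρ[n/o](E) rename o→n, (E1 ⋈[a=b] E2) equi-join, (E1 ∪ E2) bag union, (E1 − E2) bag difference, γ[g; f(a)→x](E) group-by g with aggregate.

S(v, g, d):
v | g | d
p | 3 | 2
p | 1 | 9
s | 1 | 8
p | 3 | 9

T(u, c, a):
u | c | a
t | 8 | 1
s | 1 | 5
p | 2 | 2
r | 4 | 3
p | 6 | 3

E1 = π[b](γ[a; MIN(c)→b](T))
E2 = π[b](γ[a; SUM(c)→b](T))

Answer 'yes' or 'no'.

E1 subexpression sizes:
  T → 5
  γ[a; MIN(c)→b](T) → 4
  π[b](γ[a; MIN(c)→b](T)) → 4
E2 subexpression sizes:
  T → 5
  γ[a; SUM(c)→b](T) → 4
  π[b](γ[a; SUM(c)→b](T)) → 4

E1 result:
b
1
2
4
8
E2 result:
b
1
2
8
10
Witness: (4,) appears 1× in E1 but 0× in E2.

no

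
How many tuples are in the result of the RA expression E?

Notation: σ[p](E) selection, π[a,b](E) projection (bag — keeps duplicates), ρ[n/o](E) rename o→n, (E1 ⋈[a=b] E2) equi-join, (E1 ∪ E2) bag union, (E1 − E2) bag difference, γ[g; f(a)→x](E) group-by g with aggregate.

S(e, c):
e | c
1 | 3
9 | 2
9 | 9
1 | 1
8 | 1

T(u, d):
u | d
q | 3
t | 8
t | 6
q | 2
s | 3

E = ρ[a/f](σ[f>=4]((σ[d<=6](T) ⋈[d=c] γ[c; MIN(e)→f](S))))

Subexpression sizes:
  T → 5
  σ[d<=6](T) → 4
  S → 5
  γ[c; MIN(e)→f](S) → 4
  (σ[d<=6](T) ⋈[d=c] γ[c; MIN(e)→f](S)) → 3
  σ[f>=4]((σ[d<=6](T) ⋈[d=c] γ[c; MIN(e)→f](S))) → 1
  ρ[a/f](σ[f>=4]((σ[d<=6](T) ⋈[d=c] γ[c; MIN(e)→f](S)))) → 1

|E| = 1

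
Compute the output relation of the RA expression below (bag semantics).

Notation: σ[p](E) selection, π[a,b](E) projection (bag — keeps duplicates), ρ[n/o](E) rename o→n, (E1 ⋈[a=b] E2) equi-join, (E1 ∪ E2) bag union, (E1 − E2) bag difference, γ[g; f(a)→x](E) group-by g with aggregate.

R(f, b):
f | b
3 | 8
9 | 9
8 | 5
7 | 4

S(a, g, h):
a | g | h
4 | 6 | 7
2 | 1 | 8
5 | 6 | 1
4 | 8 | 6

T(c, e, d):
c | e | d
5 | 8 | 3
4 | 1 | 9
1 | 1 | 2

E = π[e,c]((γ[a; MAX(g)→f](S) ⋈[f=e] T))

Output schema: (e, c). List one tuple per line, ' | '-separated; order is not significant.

Per-node cardinality:
  S → 4
  γ[a; MAX(g)→f](S) → 3
  T → 3
  (γ[a; MAX(g)→f](S) ⋈[f=e] T) → 3
  π[e,c]((γ[a; MAX(g)→f](S) ⋈[f=e] T)) → 3

== RESULT ==
e | c
1 | 1
1 | 4
8 | 5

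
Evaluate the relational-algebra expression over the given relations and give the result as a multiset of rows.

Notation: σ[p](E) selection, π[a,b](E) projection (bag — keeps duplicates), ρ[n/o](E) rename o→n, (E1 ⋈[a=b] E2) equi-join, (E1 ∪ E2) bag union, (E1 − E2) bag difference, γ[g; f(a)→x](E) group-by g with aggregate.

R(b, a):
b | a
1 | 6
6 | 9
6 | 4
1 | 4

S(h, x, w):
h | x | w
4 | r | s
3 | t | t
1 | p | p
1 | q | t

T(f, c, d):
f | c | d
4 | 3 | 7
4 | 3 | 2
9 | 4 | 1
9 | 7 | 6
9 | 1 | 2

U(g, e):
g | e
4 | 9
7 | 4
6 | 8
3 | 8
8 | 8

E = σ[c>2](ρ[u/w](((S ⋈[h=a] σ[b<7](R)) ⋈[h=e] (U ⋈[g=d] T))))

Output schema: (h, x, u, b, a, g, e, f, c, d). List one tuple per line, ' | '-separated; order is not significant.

Row counts bottom-up:
  S → 4
  R → 4
  σ[b<7](R) → 4
  (S ⋈[h=a] σ[b<7](R)) → 2
  U → 5
  T → 5
  (U ⋈[g=d] T) → 2
  ((S ⋈[h=a] σ[b<7](R)) ⋈[h=e] (U ⋈[g=d] T)) → 2
  ρ[u/w](((S ⋈[h=a] σ[b<7](R)) ⋈[h=e] (U ⋈[g=d] T))) → 2
  σ[c>2](ρ[u/w](((S ⋈[h=a] σ[b<7](R)) ⋈[h=e] (U ⋈[g=d] T)))) → 2

== RESULT ==
h | x | u | b | a | g | e | f | c | d
4 | r | s | 1 | 4 | 7 | 4 | 4 | 3 | 7
4 | r | s | 6 | 4 | 7 | 4 | 4 | 3 | 7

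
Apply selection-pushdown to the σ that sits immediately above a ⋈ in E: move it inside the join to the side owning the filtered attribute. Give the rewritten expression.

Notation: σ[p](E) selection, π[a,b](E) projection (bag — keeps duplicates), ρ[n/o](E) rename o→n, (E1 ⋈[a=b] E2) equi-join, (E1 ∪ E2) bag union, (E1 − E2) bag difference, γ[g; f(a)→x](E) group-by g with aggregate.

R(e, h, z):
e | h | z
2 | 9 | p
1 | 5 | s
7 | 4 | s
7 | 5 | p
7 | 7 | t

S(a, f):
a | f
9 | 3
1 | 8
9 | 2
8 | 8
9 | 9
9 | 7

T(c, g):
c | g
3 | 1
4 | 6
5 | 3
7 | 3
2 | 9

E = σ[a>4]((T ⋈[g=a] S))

σ filters on a, owned by the right side.
E' = (T ⋈[g=a] σ[a>4](S))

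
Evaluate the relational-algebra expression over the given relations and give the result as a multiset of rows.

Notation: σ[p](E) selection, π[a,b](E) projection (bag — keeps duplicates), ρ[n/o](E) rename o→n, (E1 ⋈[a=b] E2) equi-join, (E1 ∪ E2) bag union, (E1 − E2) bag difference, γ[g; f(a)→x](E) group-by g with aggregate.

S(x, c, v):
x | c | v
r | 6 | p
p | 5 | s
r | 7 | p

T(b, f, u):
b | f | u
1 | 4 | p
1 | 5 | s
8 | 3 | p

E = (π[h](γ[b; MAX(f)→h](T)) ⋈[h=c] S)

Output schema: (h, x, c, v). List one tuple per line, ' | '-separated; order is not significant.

Row counts bottom-up:
  T → 3
  γ[b; MAX(f)→h](T) → 2
  π[h](γ[b; MAX(f)→h](T)) → 2
  S → 3
  (π[h](γ[b; MAX(f)→h](T)) ⋈[h=c] S) → 1

== RESULT ==
h | x | c | v
5 | p | 5 | s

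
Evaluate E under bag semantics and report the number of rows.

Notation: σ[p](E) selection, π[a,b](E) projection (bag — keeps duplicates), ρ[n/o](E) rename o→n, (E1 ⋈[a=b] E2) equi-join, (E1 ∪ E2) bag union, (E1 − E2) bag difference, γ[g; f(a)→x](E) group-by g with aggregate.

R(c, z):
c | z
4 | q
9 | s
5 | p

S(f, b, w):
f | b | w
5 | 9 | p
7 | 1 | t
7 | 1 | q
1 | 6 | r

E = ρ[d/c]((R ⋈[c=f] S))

Per-node cardinality:
  R → 3
  S → 4
  (R ⋈[c=f] S) → 1
  ρ[d/c]((R ⋈[c=f] S)) → 1

|E| = 1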